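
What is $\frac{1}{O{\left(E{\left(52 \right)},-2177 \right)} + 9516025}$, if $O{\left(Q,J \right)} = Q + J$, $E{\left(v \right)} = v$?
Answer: $\frac{1}{9513900} \approx 1.0511 \cdot 10^{-7}$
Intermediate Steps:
$O{\left(Q,J \right)} = J + Q$
$\frac{1}{O{\left(E{\left(52 \right)},-2177 \right)} + 9516025} = \frac{1}{\left(-2177 + 52\right) + 9516025} = \frac{1}{-2125 + 9516025} = \frac{1}{9513900}$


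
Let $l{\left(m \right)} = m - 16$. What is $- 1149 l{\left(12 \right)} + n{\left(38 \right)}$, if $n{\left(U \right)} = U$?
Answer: $4634$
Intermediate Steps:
$l{\left(m \right)} = -16 + m$ ($l{\left(m \right)} = m - 16 = -16 + m$)
$- 1149 l{\left(12 \right)} + n{\left(38 \right)} = - 1149 \left(-16 + 12\right) + 38 = \left(-1149\right) \left(-4\right) + 38 = 4596 + 38 = 4634$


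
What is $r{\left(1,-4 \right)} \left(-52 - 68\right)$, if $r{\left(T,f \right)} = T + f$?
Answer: $360$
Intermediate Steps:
$r{\left(1,-4 \right)} \left(-52 - 68\right) = \left(1 - 4\right) \left(-52 - 68\right) = \left(-3\right) \left(-120\right) = 360$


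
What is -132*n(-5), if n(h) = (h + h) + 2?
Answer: 1056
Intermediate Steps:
n(h) = 2 + 2*h (n(h) = 2*h + 2 = 2 + 2*h)
-132*n(-5) = -132*(2 + 2*(-5)) = -132*(2 - 10) = -132*(-8) = 1056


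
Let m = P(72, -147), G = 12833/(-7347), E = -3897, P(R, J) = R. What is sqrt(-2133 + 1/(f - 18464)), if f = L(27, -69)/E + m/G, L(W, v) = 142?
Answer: 3*I*sqrt(202981193111626604150099770)/925451624198 ≈ 46.184*I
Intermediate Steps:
G = -12833/7347 (G = 12833*(-1/7347) = -12833/7347 ≈ -1.7467)
m = 72
f = -2063272934/50010201 (f = 142/(-3897) + 72/(-12833/7347) = 142*(-1/3897) + 72*(-7347/12833) = -142/3897 - 528984/12833 = -2063272934/50010201 ≈ -41.257)
sqrt(-2133 + 1/(f - 18464)) = sqrt(-2133 + 1/(-2063272934/50010201 - 18464)) = sqrt(-2133 + 1/(-925451624198/50010201)) = sqrt(-2133 - 50010201/925451624198) = sqrt(-1973988364424535/925451624198) = 3*I*sqrt(202981193111626604150099770)/925451624198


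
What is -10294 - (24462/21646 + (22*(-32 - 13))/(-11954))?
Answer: -665987758946/64689071 ≈ -10295.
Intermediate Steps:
-10294 - (24462/21646 + (22*(-32 - 13))/(-11954)) = -10294 - (24462*(1/21646) + (22*(-45))*(-1/11954)) = -10294 - (12231/10823 - 990*(-1/11954)) = -10294 - (12231/10823 + 495/5977) = -10294 - 1*78462072/64689071 = -10294 - 78462072/64689071 = -665987758946/64689071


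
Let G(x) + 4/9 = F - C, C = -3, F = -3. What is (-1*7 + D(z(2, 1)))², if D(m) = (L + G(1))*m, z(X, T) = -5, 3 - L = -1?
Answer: 49729/81 ≈ 613.94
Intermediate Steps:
L = 4 (L = 3 - 1*(-1) = 3 + 1 = 4)
G(x) = -4/9 (G(x) = -4/9 + (-3 - 1*(-3)) = -4/9 + (-3 + 3) = -4/9 + 0 = -4/9)
D(m) = 32*m/9 (D(m) = (4 - 4/9)*m = 32*m/9)
(-1*7 + D(z(2, 1)))² = (-1*7 + (32/9)*(-5))² = (-7 - 160/9)² = (-223/9)² = 49729/81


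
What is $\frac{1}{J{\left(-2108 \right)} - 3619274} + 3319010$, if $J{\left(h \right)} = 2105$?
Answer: $\frac{12005420082689}{3617169} \approx 3.319 \cdot 10^{6}$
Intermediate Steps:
$\frac{1}{J{\left(-2108 \right)} - 3619274} + 3319010 = \frac{1}{2105 - 3619274} + 3319010 = \frac{1}{-3617169} + 3319010 = - \frac{1}{3617169} + 3319010 = \frac{12005420082689}{3617169}$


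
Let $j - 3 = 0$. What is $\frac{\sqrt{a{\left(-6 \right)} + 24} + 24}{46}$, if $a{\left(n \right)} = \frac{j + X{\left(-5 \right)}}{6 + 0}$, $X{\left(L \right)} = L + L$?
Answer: $\frac{12}{23} + \frac{\sqrt{822}}{276} \approx 0.62562$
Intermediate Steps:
$j = 3$ ($j = 3 + 0 = 3$)
$X{\left(L \right)} = 2 L$
$a{\left(n \right)} = - \frac{7}{6}$ ($a{\left(n \right)} = \frac{3 + 2 \left(-5\right)}{6 + 0} = \frac{3 - 10}{6} = \left(-7\right) \frac{1}{6} = - \frac{7}{6}$)
$\frac{\sqrt{a{\left(-6 \right)} + 24} + 24}{46} = \frac{\sqrt{- \frac{7}{6} + 24} + 24}{46} = \left(\sqrt{\frac{137}{6}} + 24\right) \frac{1}{46} = \left(\frac{\sqrt{822}}{6} + 24\right) \frac{1}{46} = \left(24 + \frac{\sqrt{822}}{6}\right) \frac{1}{46} = \frac{12}{23} + \frac{\sqrt{822}}{276}$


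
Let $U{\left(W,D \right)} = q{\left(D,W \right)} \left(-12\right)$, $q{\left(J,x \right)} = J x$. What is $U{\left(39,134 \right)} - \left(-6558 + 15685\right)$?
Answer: $-71839$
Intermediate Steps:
$U{\left(W,D \right)} = - 12 D W$ ($U{\left(W,D \right)} = D W \left(-12\right) = - 12 D W$)
$U{\left(39,134 \right)} - \left(-6558 + 15685\right) = \left(-12\right) 134 \cdot 39 - \left(-6558 + 15685\right) = -62712 - 9127 = -71839$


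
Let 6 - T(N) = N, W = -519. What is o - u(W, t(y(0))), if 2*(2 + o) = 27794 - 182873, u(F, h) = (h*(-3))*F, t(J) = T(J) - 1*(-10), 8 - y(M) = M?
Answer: -179995/2 ≈ -89998.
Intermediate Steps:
y(M) = 8 - M
T(N) = 6 - N
t(J) = 16 - J (t(J) = (6 - J) - 1*(-10) = (6 - J) + 10 = 16 - J)
u(F, h) = -3*F*h (u(F, h) = (-3*h)*F = -3*F*h)
o = -155083/2 (o = -2 + (27794 - 182873)/2 = -2 + (1/2)*(-155079) = -2 - 155079/2 = -155083/2 ≈ -77542.)
o - u(W, t(y(0))) = -155083/2 - (-3)*(-519)*(16 - (8 - 1*0)) = -155083/2 - (-3)*(-519)*(16 - (8 + 0)) = -155083/2 - (-3)*(-519)*(16 - 1*8) = -155083/2 - (-3)*(-519)*(16 - 8) = -155083/2 - (-3)*(-519)*8 = -155083/2 - 1*12456 = -155083/2 - 12456 = -179995/2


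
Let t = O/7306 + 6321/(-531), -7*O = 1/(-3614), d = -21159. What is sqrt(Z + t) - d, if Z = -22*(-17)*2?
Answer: 21159 + sqrt(1165375902158349794409)/1258246626 ≈ 21186.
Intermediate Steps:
O = 1/25298 (O = -1/7/(-3614) = -1/7*(-1/3614) = 1/25298 ≈ 3.9529e-5)
Z = 748 (Z = 374*2 = 748)
t = -389430884939/32714412276 (t = (1/25298)/7306 + 6321/(-531) = (1/25298)*(1/7306) + 6321*(-1/531) = 1/184827188 - 2107/177 = -389430884939/32714412276 ≈ -11.904)
sqrt(Z + t) - d = sqrt(748 - 389430884939/32714412276) - 1*(-21159) = sqrt(24080949497509/32714412276) + 21159 = sqrt(1165375902158349794409)/1258246626 + 21159 = 21159 + sqrt(1165375902158349794409)/1258246626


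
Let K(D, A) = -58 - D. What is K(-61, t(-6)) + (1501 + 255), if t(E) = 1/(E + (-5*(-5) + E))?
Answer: 1759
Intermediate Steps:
t(E) = 1/(25 + 2*E) (t(E) = 1/(E + (25 + E)) = 1/(25 + 2*E))
K(-61, t(-6)) + (1501 + 255) = (-58 - 1*(-61)) + (1501 + 255) = (-58 + 61) + 1756 = 3 + 1756 = 1759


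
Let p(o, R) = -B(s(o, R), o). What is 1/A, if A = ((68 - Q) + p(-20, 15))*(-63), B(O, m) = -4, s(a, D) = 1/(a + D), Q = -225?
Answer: -1/18711 ≈ -5.3444e-5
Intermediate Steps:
s(a, D) = 1/(D + a)
p(o, R) = 4 (p(o, R) = -1*(-4) = 4)
A = -18711 (A = ((68 - 1*(-225)) + 4)*(-63) = ((68 + 225) + 4)*(-63) = (293 + 4)*(-63) = 297*(-63) = -18711)
1/A = 1/(-18711) = -1/18711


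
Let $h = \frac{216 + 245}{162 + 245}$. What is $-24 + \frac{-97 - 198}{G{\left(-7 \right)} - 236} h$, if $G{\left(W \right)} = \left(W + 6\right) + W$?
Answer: $- \frac{2247397}{99308} \approx -22.631$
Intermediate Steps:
$G{\left(W \right)} = 6 + 2 W$ ($G{\left(W \right)} = \left(6 + W\right) + W = 6 + 2 W$)
$h = \frac{461}{407} \approx 1.1327$
$-24 + \frac{-97 - 198}{G{\left(-7 \right)} - 236} h = -24 + \frac{-97 - 198}{\left(6 + 2 \left(-7\right)\right) - 236} \cdot \frac{461}{407} = -24 + - \frac{295}{\left(6 - 14\right) - 236} \cdot \frac{461}{407} = -24 + - \frac{295}{-8 - 236} \cdot \frac{461}{407} = -24 + - \frac{295}{-244} \cdot \frac{461}{407} = -24 + \left(-295\right) \left(- \frac{1}{244}\right) \frac{461}{407} = -24 + \frac{295}{244} \cdot \frac{461}{407} = -24 + \frac{135995}{99308} = - \frac{2247397}{99308}$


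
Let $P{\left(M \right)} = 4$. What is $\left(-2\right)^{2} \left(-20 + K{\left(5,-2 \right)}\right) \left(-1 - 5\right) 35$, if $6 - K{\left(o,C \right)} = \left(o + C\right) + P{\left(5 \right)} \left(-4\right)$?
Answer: $840$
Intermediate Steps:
$K{\left(o,C \right)} = 22 - C - o$ ($K{\left(o,C \right)} = 6 - \left(\left(o + C\right) + 4 \left(-4\right)\right) = 6 - \left(\left(C + o\right) - 16\right) = 6 - \left(-16 + C + o\right) = 22 - C - o$)
$\left(-2\right)^{2} \left(-20 + K{\left(5,-2 \right)}\right) \left(-1 - 5\right) 35 = \left(-2\right)^{2} \left(-20 - -19\right) \left(-1 - 5\right) 35 = 4 \left(-20 + \left(22 + 2 - 5\right)\right) \left(-6\right) 35 = 4 \left(-20 + 19\right) \left(-6\right) 35 = 4 \left(\left(-1\right) \left(-6\right)\right) 35 = 4 \cdot 6 \cdot 35 = 24 \cdot 35 = 840$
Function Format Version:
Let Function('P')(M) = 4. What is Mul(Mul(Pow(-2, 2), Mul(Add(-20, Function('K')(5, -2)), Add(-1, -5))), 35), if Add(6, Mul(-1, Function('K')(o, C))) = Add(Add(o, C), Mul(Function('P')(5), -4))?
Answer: 840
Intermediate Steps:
Function('K')(o, C) = Add(22, Mul(-1, C), Mul(-1, o)) (Function('K')(o, C) = Add(6, Mul(-1, Add(Add(o, C), Mul(4, -4)))) = Add(6, Mul(-1, Add(Add(C, o), -16))) = Add(6, Mul(-1, Add(-16, C, o))) = Add(6, Add(16, Mul(-1, C), Mul(-1, o))) = Add(22, Mul(-1, C), Mul(-1, o)))
Mul(Mul(Pow(-2, 2), Mul(Add(-20, Function('K')(5, -2)), Add(-1, -5))), 35) = Mul(Mul(Pow(-2, 2), Mul(Add(-20, Add(22, Mul(-1, -2), Mul(-1, 5))), Add(-1, -5))), 35) = Mul(Mul(4, Mul(Add(-20, Add(22, 2, -5)), -6)), 35) = Mul(Mul(4, Mul(Add(-20, 19), -6)), 35) = Mul(Mul(4, Mul(-1, -6)), 35) = Mul(Mul(4, 6), 35) = Mul(24, 35) = 840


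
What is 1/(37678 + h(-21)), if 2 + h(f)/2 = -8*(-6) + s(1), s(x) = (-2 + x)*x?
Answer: 1/37768 ≈ 2.6477e-5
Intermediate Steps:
s(x) = x*(-2 + x)
h(f) = 90 (h(f) = -4 + 2*(-8*(-6) + 1*(-2 + 1)) = -4 + 2*(48 + 1*(-1)) = -4 + 2*(48 - 1) = -4 + 2*47 = -4 + 94 = 90)
1/(37678 + h(-21)) = 1/(37678 + 90) = 1/37768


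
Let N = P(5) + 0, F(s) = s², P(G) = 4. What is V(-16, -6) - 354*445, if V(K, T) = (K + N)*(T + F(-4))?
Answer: -157650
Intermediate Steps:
N = 4 (N = 4 + 0 = 4)
V(K, T) = (4 + K)*(16 + T) (V(K, T) = (K + 4)*(T + (-4)²) = (4 + K)*(T + 16) = (4 + K)*(16 + T))
V(-16, -6) - 354*445 = (64 + 4*(-6) + 16*(-16) - 16*(-6)) - 354*445 = (64 - 24 - 256 + 96) - 157530 = -120 - 157530 = -157650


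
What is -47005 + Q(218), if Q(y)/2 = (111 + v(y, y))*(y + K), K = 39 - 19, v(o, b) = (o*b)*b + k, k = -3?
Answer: 4931474835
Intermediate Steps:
v(o, b) = -3 + o*b² (v(o, b) = (o*b)*b - 3 = (b*o)*b - 3 = o*b² - 3 = -3 + o*b²)
K = 20
Q(y) = 2*(20 + y)*(108 + y³) (Q(y) = 2*((111 + (-3 + y*y²))*(y + 20)) = 2*((111 + (-3 + y³))*(20 + y)) = 2*((108 + y³)*(20 + y)) = 2*((20 + y)*(108 + y³)) = 2*(20 + y)*(108 + y³))
-47005 + Q(218) = -47005 + (4320 + 2*218⁴ + 40*218³ + 216*218) = -47005 + (4320 + 2*2258530576 + 40*10360232 + 47088) = -47005 + (4320 + 4517061152 + 414409280 + 47088) = -47005 + 4931521840 = 4931474835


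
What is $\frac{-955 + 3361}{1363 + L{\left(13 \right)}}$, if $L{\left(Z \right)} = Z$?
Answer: $\frac{1203}{688} \approx 1.7485$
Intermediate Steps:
$\frac{-955 + 3361}{1363 + L{\left(13 \right)}} = \frac{-955 + 3361}{1363 + 13} = \frac{2406}{1376} = 2406 \cdot \frac{1}{1376} = \frac{1203}{688}$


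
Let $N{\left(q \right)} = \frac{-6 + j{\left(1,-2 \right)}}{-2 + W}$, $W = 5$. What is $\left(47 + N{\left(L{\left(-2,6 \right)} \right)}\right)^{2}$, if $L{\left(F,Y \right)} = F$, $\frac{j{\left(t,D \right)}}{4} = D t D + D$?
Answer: $\frac{20449}{9} \approx 2272.1$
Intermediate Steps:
$j{\left(t,D \right)} = 4 D + 4 t D^{2}$ ($j{\left(t,D \right)} = 4 \left(D t D + D\right) = 4 \left(t D^{2} + D\right) = 4 \left(D + t D^{2}\right) = 4 D + 4 t D^{2}$)
$N{\left(q \right)} = \frac{2}{3}$ ($N{\left(q \right)} = \frac{-6 + 4 \left(-2\right) \left(1 - 2\right)}{-2 + 5} = \frac{-6 + 4 \left(-2\right) \left(1 - 2\right)}{3} = \left(-6 + 4 \left(-2\right) \left(-1\right)\right) \frac{1}{3} = \left(-6 + 8\right) \frac{1}{3} = 2 \cdot \frac{1}{3} = \frac{2}{3}$)
$\left(47 + N{\left(L{\left(-2,6 \right)} \right)}\right)^{2} = \left(47 + \frac{2}{3}\right)^{2} = \left(\frac{143}{3}\right)^{2} = \frac{20449}{9}$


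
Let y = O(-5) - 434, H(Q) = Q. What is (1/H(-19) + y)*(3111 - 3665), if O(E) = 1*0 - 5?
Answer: 4621468/19 ≈ 2.4324e+5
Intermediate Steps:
O(E) = -5 (O(E) = 0 - 5 = -5)
y = -439 (y = -5 - 434 = -439)
(1/H(-19) + y)*(3111 - 3665) = (1/(-19) - 439)*(3111 - 3665) = (-1/19 - 439)*(-554) = -8342/19*(-554) = 4621468/19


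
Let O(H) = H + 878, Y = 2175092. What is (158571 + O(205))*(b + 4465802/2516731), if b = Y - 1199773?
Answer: 391889905948875114/2516731 ≈ 1.5571e+11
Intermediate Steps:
O(H) = 878 + H
b = 975319 (b = 2175092 - 1199773 = 975319)
(158571 + O(205))*(b + 4465802/2516731) = (158571 + (878 + 205))*(975319 + 4465802/2516731) = (158571 + 1083)*(975319 + 4465802*(1/2516731)) = 159654*(975319 + 4465802/2516731) = 159654*(2454620027991/2516731) = 391889905948875114/2516731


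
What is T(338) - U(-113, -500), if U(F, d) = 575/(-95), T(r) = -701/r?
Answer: 25551/6422 ≈ 3.9787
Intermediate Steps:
U(F, d) = -115/19 (U(F, d) = 575*(-1/95) = -115/19)
T(338) - U(-113, -500) = -701/338 - 1*(-115/19) = -701*1/338 + 115/19 = -701/338 + 115/19 = 25551/6422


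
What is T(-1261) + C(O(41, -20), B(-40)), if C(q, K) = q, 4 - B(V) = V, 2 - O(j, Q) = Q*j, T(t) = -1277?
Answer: -455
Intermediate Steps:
O(j, Q) = 2 - Q*j
B(V) = 4 - V
T(-1261) + C(O(41, -20), B(-40)) = -1277 + (2 - 1*(-20)*41) = -1277 + (2 + 820) = -1277 + 822 = -455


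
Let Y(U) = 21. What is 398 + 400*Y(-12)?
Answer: 8798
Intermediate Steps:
398 + 400*Y(-12) = 398 + 400*21 = 398 + 8400 = 8798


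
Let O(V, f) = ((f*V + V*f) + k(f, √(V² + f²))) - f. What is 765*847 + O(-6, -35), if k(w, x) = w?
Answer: 648375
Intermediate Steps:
O(V, f) = 2*V*f (O(V, f) = ((f*V + V*f) + f) - f = ((V*f + V*f) + f) - f = (2*V*f + f) - f = (f + 2*V*f) - f = 2*V*f)
765*847 + O(-6, -35) = 765*847 + 2*(-6)*(-35) = 647955 + 420 = 648375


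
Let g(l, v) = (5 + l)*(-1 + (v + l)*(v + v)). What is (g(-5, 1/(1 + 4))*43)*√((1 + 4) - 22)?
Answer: 0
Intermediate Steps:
g(l, v) = (-1 + 2*v*(l + v))*(5 + l) (g(l, v) = (5 + l)*(-1 + (l + v)*(2*v)) = (5 + l)*(-1 + 2*v*(l + v)) = (-1 + 2*v*(l + v))*(5 + l))
(g(-5, 1/(1 + 4))*43)*√((1 + 4) - 22) = ((-5 - 1*(-5) + 10*(1/(1 + 4))² + 2*(-5)*(1/(1 + 4))² + 2*(-5)²/(1 + 4) + 10*(-5)/(1 + 4))*43)*√((1 + 4) - 22) = ((-5 + 5 + 10*(1/5)² + 2*(-5)*(1/5)² + 2*25/5 + 10*(-5)/5)*43)*√(5 - 22) = ((-5 + 5 + 10*(⅕)² + 2*(-5)*(⅕)² + 2*(⅕)*25 + 10*(-5)*(⅕))*43)*√(-17) = ((-5 + 5 + 10*(1/25) + 2*(-5)*(1/25) + 10 - 10)*43)*(I*√17) = ((-5 + 5 + ⅖ - ⅖ + 10 - 10)*43)*(I*√17) = (0*43)*(I*√17) = 0*(I*√17) = 0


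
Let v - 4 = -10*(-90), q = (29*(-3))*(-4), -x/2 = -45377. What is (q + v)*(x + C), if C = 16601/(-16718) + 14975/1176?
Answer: 21482488549673/189042 ≈ 1.1364e+8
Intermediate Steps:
x = 90754 (x = -2*(-45377) = 90754)
q = 348 (q = -87*(-4) = 348)
v = 904 (v = 4 - 10*(-90) = 4 + 900 = 904)
C = 8878049/756168 (C = 16601*(-1/16718) + 14975*(1/1176) = -1277/1286 + 14975/1176 = 8878049/756168 ≈ 11.741)
(q + v)*(x + C) = (348 + 904)*(90754 + 8878049/756168) = 1252*(68634148721/756168) = 21482488549673/189042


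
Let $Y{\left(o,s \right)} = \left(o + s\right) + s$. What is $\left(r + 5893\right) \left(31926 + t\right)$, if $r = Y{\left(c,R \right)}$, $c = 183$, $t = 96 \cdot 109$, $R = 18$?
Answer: $259087680$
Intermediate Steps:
$t = 10464$
$Y{\left(o,s \right)} = o + 2 s$
$r = 219$ ($r = 183 + 2 \cdot 18 = 183 + 36 = 219$)
$\left(r + 5893\right) \left(31926 + t\right) = \left(219 + 5893\right) \left(31926 + 10464\right) = 6112 \cdot 42390 = 259087680$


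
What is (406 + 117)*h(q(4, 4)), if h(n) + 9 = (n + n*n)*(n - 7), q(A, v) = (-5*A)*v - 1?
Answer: -298240227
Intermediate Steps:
q(A, v) = -1 - 5*A*v (q(A, v) = -5*A*v - 1 = -1 - 5*A*v)
h(n) = -9 + (-7 + n)*(n + n**2) (h(n) = -9 + (n + n*n)*(n - 7) = -9 + (n + n**2)*(-7 + n) = -9 + (-7 + n)*(n + n**2))
(406 + 117)*h(q(4, 4)) = (406 + 117)*(-9 + (-1 - 5*4*4)**3 - 7*(-1 - 5*4*4) - 6*(-1 - 5*4*4)**2) = 523*(-9 + (-1 - 80)**3 - 7*(-1 - 80) - 6*(-1 - 80)**2) = 523*(-9 + (-81)**3 - 7*(-81) - 6*(-81)**2) = 523*(-9 - 531441 + 567 - 6*6561) = 523*(-9 - 531441 + 567 - 39366) = 523*(-570249) = -298240227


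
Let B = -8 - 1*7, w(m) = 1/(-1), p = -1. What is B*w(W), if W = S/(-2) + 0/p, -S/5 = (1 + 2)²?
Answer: 15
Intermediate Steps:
S = -45 (S = -5*(1 + 2)² = -5*3² = -5*9 = -45)
W = 45/2 (W = -45/(-2) + 0/(-1) = -45*(-½) + 0*(-1) = 45/2 + 0 = 45/2 ≈ 22.500)
w(m) = -1
B = -15 (B = -8 - 7 = -15)
B*w(W) = -15*(-1) = 15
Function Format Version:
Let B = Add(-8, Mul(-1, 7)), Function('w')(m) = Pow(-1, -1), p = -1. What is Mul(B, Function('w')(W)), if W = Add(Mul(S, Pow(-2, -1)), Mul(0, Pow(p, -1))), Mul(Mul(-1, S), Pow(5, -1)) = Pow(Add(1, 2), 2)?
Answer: 15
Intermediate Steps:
S = -45 (S = Mul(-5, Pow(Add(1, 2), 2)) = Mul(-5, Pow(3, 2)) = Mul(-5, 9) = -45)
W = Rational(45, 2) (W = Add(Mul(-45, Pow(-2, -1)), Mul(0, Pow(-1, -1))) = Add(Mul(-45, Rational(-1, 2)), Mul(0, -1)) = Add(Rational(45, 2), 0) = Rational(45, 2) ≈ 22.500)
Function('w')(m) = -1
B = -15 (B = Add(-8, -7) = -15)
Mul(B, Function('w')(W)) = Mul(-15, -1) = 15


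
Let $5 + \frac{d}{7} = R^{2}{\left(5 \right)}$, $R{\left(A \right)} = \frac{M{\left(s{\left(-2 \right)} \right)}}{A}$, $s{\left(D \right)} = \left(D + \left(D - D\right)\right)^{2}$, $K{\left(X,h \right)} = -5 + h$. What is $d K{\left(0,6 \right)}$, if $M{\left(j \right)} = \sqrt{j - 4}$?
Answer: $-35$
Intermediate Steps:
$s{\left(D \right)} = D^{2}$ ($s{\left(D \right)} = \left(D + 0\right)^{2} = D^{2}$)
$M{\left(j \right)} = \sqrt{-4 + j}$
$R{\left(A \right)} = 0$ ($R{\left(A \right)} = \frac{\sqrt{-4 + \left(-2\right)^{2}}}{A} = \frac{\sqrt{-4 + 4}}{A} = \frac{\sqrt{0}}{A} = \frac{0}{A} = 0$)
$d = -35$ ($d = -35 + 7 \cdot 0^{2} = -35 + 7 \cdot 0 = -35 + 0 = -35$)
$d K{\left(0,6 \right)} = - 35 \left(-5 + 6\right) = \left(-35\right) 1 = -35$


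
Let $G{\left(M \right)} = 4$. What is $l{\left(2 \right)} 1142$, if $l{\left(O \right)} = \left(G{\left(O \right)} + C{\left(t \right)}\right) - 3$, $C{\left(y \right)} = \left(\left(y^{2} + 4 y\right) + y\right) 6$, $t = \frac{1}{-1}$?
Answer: $-26266$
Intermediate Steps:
$t = -1$
$C{\left(y \right)} = 6 y^{2} + 30 y$ ($C{\left(y \right)} = \left(y^{2} + 5 y\right) 6 = 6 y^{2} + 30 y$)
$l{\left(O \right)} = -23$ ($l{\left(O \right)} = \left(4 + 6 \left(-1\right) \left(5 - 1\right)\right) - 3 = \left(4 + 6 \left(-1\right) 4\right) - 3 = \left(4 - 24\right) - 3 = -20 - 3 = -23$)
$l{\left(2 \right)} 1142 = \left(-23\right) 1142 = -26266$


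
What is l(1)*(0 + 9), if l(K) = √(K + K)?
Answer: 9*√2 ≈ 12.728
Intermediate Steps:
l(K) = √2*√K (l(K) = √(2*K) = √2*√K)
l(1)*(0 + 9) = (√2*√1)*(0 + 9) = (√2*1)*9 = √2*9 = 9*√2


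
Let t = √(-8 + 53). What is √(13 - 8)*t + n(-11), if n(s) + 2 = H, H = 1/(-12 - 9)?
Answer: 272/21 ≈ 12.952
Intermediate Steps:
H = -1/21 (H = 1/(-21) = -1/21 ≈ -0.047619)
n(s) = -43/21 (n(s) = -2 - 1/21 = -43/21)
t = 3*√5 (t = √45 = 3*√5 ≈ 6.7082)
√(13 - 8)*t + n(-11) = √(13 - 8)*(3*√5) - 43/21 = √5*(3*√5) - 43/21 = 15 - 43/21 = 272/21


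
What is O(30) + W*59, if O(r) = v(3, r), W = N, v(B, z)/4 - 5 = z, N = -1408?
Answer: -82932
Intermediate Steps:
v(B, z) = 20 + 4*z
W = -1408
O(r) = 20 + 4*r
O(30) + W*59 = (20 + 4*30) - 1408*59 = (20 + 120) - 83072 = 140 - 83072 = -82932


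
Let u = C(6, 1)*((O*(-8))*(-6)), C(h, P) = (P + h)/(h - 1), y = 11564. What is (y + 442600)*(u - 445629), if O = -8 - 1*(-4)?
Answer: -1012553642196/5 ≈ -2.0251e+11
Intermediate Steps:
C(h, P) = (P + h)/(-1 + h)
O = -4 (O = -8 + 4 = -4)
u = -1344/5 (u = ((1 + 6)/(-1 + 6))*(-4*(-8)*(-6)) = (7/5)*(32*(-6)) = ((1/5)*7)*(-192) = (7/5)*(-192) = -1344/5 ≈ -268.80)
(y + 442600)*(u - 445629) = (11564 + 442600)*(-1344/5 - 445629) = 454164*(-2229489/5) = -1012553642196/5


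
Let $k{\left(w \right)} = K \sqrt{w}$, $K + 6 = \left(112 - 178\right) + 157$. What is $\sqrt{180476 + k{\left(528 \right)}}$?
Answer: $2 \sqrt{45119 + 85 \sqrt{33}} \approx 427.12$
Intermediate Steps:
$K = 85$ ($K = -6 + \left(\left(112 - 178\right) + 157\right) = -6 + \left(-66 + 157\right) = -6 + 91 = 85$)
$k{\left(w \right)} = 85 \sqrt{w}$
$\sqrt{180476 + k{\left(528 \right)}} = \sqrt{180476 + 85 \sqrt{528}} = \sqrt{180476 + 85 \cdot 4 \sqrt{33}} = \sqrt{180476 + 340 \sqrt{33}}$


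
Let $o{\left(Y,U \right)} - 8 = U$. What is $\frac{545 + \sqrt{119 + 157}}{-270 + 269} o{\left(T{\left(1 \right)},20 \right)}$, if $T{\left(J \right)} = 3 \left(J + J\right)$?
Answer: $-15260 - 56 \sqrt{69} \approx -15725.0$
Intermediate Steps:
$T{\left(J \right)} = 6 J$ ($T{\left(J \right)} = 3 \cdot 2 J = 6 J$)
$o{\left(Y,U \right)} = 8 + U$
$\frac{545 + \sqrt{119 + 157}}{-270 + 269} o{\left(T{\left(1 \right)},20 \right)} = \frac{545 + \sqrt{119 + 157}}{-270 + 269} \left(8 + 20\right) = \frac{545 + \sqrt{276}}{-1} \cdot 28 = \left(545 + 2 \sqrt{69}\right) \left(-1\right) 28 = \left(-545 - 2 \sqrt{69}\right) 28 = -15260 - 56 \sqrt{69}$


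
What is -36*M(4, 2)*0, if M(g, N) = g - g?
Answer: 0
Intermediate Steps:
M(g, N) = 0
-36*M(4, 2)*0 = -36*0*0 = -12*0*0 = 0*0 = 0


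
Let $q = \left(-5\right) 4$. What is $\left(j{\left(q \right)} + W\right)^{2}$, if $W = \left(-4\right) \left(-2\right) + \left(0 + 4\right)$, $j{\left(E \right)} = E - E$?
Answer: $144$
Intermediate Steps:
$q = -20$
$j{\left(E \right)} = 0$
$W = 12$ ($W = 8 + 4 = 12$)
$\left(j{\left(q \right)} + W\right)^{2} = \left(0 + 12\right)^{2} = 12^{2} = 144$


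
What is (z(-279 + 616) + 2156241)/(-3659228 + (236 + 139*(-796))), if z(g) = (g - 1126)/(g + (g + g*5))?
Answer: -2543285865/4446285662 ≈ -0.57200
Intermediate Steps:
z(g) = (-1126 + g)/(7*g) (z(g) = (-1126 + g)/(g + (g + 5*g)) = (-1126 + g)/(g + 6*g) = (-1126 + g)/((7*g)) = (-1126 + g)*(1/(7*g)) = (-1126 + g)/(7*g))
(z(-279 + 616) + 2156241)/(-3659228 + (236 + 139*(-796))) = ((-1126 + (-279 + 616))/(7*(-279 + 616)) + 2156241)/(-3659228 + (236 + 139*(-796))) = ((⅐)*(-1126 + 337)/337 + 2156241)/(-3659228 + (236 - 110644)) = ((⅐)*(1/337)*(-789) + 2156241)/(-3659228 - 110408) = (-789/2359 + 2156241)/(-3769636) = (5086571730/2359)*(-1/3769636) = -2543285865/4446285662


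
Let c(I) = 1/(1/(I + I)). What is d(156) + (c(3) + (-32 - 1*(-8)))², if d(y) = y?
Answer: 480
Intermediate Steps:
c(I) = 2*I (c(I) = 1/(1/(2*I)) = 2*I)
d(156) + (c(3) + (-32 - 1*(-8)))² = 156 + (2*3 + (-32 - 1*(-8)))² = 156 + (6 + (-32 + 8))² = 156 + (6 - 24)² = 156 + (-18)² = 156 + 324 = 480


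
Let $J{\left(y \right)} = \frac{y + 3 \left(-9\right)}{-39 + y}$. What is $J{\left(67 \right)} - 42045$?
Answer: $- \frac{294305}{7} \approx -42044.0$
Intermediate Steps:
$J{\left(y \right)} = \frac{-27 + y}{-39 + y}$ ($J{\left(y \right)} = \frac{y - 27}{-39 + y} = \frac{-27 + y}{-39 + y}$)
$J{\left(67 \right)} - 42045 = \frac{-27 + 67}{-39 + 67} - 42045 = \frac{1}{28} \cdot 40 - 42045 = \frac{10}{7} - 42045 = - \frac{294305}{7}$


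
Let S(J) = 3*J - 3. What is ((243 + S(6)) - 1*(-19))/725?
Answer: 277/725 ≈ 0.38207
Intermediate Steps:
S(J) = -3 + 3*J
((243 + S(6)) - 1*(-19))/725 = ((243 + (-3 + 3*6)) - 1*(-19))/725 = ((243 + (-3 + 18)) + 19)*(1/725) = ((243 + 15) + 19)*(1/725) = (258 + 19)*(1/725) = 277*(1/725) = 277/725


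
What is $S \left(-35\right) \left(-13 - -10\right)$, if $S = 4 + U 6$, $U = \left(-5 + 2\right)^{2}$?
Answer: $6090$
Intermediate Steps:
$U = 9$ ($U = \left(-3\right)^{2} = 9$)
$S = 58$ ($S = 4 + 9 \cdot 6 = 4 + 54 = 58$)
$S \left(-35\right) \left(-13 - -10\right) = 58 \left(-35\right) \left(-13 - -10\right) = - 2030 \left(-13 + 10\right) = \left(-2030\right) \left(-3\right) = 6090$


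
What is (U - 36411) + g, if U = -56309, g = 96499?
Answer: 3779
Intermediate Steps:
(U - 36411) + g = (-56309 - 36411) + 96499 = -92720 + 96499 = 3779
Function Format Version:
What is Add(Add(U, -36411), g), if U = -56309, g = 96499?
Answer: 3779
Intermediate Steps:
Add(Add(U, -36411), g) = Add(Add(-56309, -36411), 96499) = Add(-92720, 96499) = 3779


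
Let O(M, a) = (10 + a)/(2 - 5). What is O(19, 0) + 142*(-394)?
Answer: -167854/3 ≈ -55951.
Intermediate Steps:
O(M, a) = -10/3 - a/3 (O(M, a) = (10 + a)/(-3) = (10 + a)*(-1/3) = -10/3 - a/3)
O(19, 0) + 142*(-394) = (-10/3 - 1/3*0) + 142*(-394) = (-10/3 + 0) - 55948 = -10/3 - 55948 = -167854/3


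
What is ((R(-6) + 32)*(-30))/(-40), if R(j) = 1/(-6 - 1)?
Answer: 669/28 ≈ 23.893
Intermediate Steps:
R(j) = -⅐ (R(j) = 1/(-7) = -⅐)
((R(-6) + 32)*(-30))/(-40) = ((-⅐ + 32)*(-30))/(-40) = ((223/7)*(-30))*(-1/40) = -6690/7*(-1/40) = 669/28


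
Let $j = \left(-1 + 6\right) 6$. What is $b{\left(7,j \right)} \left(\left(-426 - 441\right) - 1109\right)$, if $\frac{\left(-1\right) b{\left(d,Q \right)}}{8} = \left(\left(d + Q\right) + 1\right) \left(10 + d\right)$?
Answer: $10211968$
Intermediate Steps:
$j = 30$ ($j = 5 \cdot 6 = 30$)
$b{\left(d,Q \right)} = - 8 \left(10 + d\right) \left(1 + Q + d\right)$ ($b{\left(d,Q \right)} = - 8 \left(\left(d + Q\right) + 1\right) \left(10 + d\right) = - 8 \left(\left(Q + d\right) + 1\right) \left(10 + d\right) = - 8 \left(1 + Q + d\right) \left(10 + d\right) = - 8 \left(10 + d\right) \left(1 + Q + d\right)$)
$b{\left(7,j \right)} \left(\left(-426 - 441\right) - 1109\right) = \left(-80 - 616 - 2400 - 8 \cdot 7^{2} - 240 \cdot 7\right) \left(\left(-426 - 441\right) - 1109\right) = \left(-80 - 616 - 2400 - 392 - 1680\right) \left(\left(-426 - 441\right) - 1109\right) = \left(-80 - 616 - 2400 - 392 - 1680\right) \left(-867 - 1109\right) = \left(-5168\right) \left(-1976\right) = 10211968$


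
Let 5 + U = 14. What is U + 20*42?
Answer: 849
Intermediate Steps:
U = 9 (U = -5 + 14 = 9)
U + 20*42 = 9 + 20*42 = 9 + 840 = 849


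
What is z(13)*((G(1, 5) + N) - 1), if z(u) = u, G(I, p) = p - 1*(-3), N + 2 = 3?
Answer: 104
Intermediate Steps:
N = 1 (N = -2 + 3 = 1)
G(I, p) = 3 + p (G(I, p) = p + 3 = 3 + p)
z(13)*((G(1, 5) + N) - 1) = 13*(((3 + 5) + 1) - 1) = 13*((8 + 1) - 1) = 13*(9 - 1) = 13*8 = 104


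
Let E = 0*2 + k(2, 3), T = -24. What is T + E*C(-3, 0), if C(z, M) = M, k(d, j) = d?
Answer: -24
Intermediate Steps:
E = 2 (E = 0*2 + 2 = 0 + 2 = 2)
T + E*C(-3, 0) = -24 + 2*0 = -24 + 0 = -24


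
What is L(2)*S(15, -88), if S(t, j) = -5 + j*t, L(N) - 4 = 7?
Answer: -14575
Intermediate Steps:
L(N) = 11 (L(N) = 4 + 7 = 11)
L(2)*S(15, -88) = 11*(-5 - 88*15) = 11*(-5 - 1320) = 11*(-1325) = -14575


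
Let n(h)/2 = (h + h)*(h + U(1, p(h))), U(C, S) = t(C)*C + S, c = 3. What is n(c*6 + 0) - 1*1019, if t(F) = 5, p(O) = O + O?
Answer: 3229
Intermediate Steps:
p(O) = 2*O
U(C, S) = S + 5*C (U(C, S) = 5*C + S = S + 5*C)
n(h) = 4*h*(5 + 3*h) (n(h) = 2*((h + h)*(h + (2*h + 5*1))) = 2*((2*h)*(h + (2*h + 5))) = 2*((2*h)*(h + (5 + 2*h))) = 2*((2*h)*(5 + 3*h)) = 2*(2*h*(5 + 3*h)) = 4*h*(5 + 3*h))
n(c*6 + 0) - 1*1019 = 4*(3*6 + 0)*(5 + 3*(3*6 + 0)) - 1*1019 = 4*(18 + 0)*(5 + 3*(18 + 0)) - 1019 = 4*18*(5 + 3*18) - 1019 = 4*18*(5 + 54) - 1019 = 4*18*59 - 1019 = 4248 - 1019 = 3229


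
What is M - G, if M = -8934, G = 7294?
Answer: -16228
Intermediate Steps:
M - G = -8934 - 1*7294 = -8934 - 7294 = -16228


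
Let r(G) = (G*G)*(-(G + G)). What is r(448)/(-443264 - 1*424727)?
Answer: 179830784/867991 ≈ 207.18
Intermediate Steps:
r(G) = -2*G**3 (r(G) = G**2*(-2*G) = -2*G**3)
r(448)/(-443264 - 1*424727) = (-2*448**3)/(-443264 - 1*424727) = (-2*89915392)/(-443264 - 424727) = -179830784/(-867991) = -179830784*(-1/867991) = 179830784/867991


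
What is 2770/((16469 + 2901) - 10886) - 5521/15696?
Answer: -280187/11097072 ≈ -0.025249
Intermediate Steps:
2770/((16469 + 2901) - 10886) - 5521/15696 = 2770/(19370 - 10886) - 5521*1/15696 = 2770/8484 - 5521/15696 = 2770*(1/8484) - 5521/15696 = 1385/4242 - 5521/15696 = -280187/11097072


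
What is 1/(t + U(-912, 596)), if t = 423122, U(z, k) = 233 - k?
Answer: 1/422759 ≈ 2.3654e-6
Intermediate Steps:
1/(t + U(-912, 596)) = 1/(423122 + (233 - 1*596)) = 1/(423122 + (233 - 596)) = 1/(423122 - 363) = 1/422759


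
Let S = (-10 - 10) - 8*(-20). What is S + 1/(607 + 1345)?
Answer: 273281/1952 ≈ 140.00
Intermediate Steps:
S = 140 (S = -20 + 160 = 140)
S + 1/(607 + 1345) = 140 + 1/(607 + 1345) = 140 + 1/1952 = 273281/1952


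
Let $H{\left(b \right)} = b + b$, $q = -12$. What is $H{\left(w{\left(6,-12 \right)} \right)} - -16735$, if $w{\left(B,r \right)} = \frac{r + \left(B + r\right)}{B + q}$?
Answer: $16741$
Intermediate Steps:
$w{\left(B,r \right)} = \frac{B + 2 r}{-12 + B}$ ($w{\left(B,r \right)} = \frac{r + \left(B + r\right)}{B - 12} = \frac{B + 2 r}{-12 + B}$)
$H{\left(b \right)} = 2 b$
$H{\left(w{\left(6,-12 \right)} \right)} - -16735 = 2 \frac{6 + 2 \left(-12\right)}{-12 + 6} - -16735 = 2 \frac{6 - 24}{-6} + 16735 = 2 \left(\left(- \frac{1}{6}\right) \left(-18\right)\right) + 16735 = 2 \cdot 3 + 16735 = 6 + 16735 = 16741$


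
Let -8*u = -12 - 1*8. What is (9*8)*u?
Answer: 180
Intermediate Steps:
u = 5/2 (u = -(-12 - 1*8)/8 = -(-12 - 8)/8 = -1/8*(-20) = 5/2 ≈ 2.5000)
(9*8)*u = (9*8)*(5/2) = 72*(5/2) = 180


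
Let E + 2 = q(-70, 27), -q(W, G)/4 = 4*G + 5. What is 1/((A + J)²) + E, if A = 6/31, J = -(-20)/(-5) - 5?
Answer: -33835205/74529 ≈ -453.99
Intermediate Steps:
q(W, G) = -20 - 16*G (q(W, G) = -4*(4*G + 5) = -4*(5 + 4*G) = -20 - 16*G)
J = -9 (J = -(-20)*(-1)/5 - 5 = -4*1 - 5 = -4 - 5 = -9)
A = 6/31 (A = 6*(1/31) = 6/31 ≈ 0.19355)
E = -454 (E = -2 + (-20 - 16*27) = -2 + (-20 - 432) = -2 - 452 = -454)
1/((A + J)²) + E = 1/((6/31 - 9)²) - 454 = 1/((-273/31)²) - 454 = 1/(74529/961) - 454 = 961/74529 - 454 = -33835205/74529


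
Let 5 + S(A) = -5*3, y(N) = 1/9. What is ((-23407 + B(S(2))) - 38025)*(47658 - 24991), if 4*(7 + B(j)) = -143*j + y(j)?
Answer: -49551490021/36 ≈ -1.3764e+9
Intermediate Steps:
y(N) = ⅑
S(A) = -20 (S(A) = -5 - 5*3 = -5 - 15 = -20)
B(j) = -251/36 - 143*j/4 (B(j) = -7 + (-143*j + ⅑)/4 = -7 + (⅑ - 143*j)/4 = -7 + (1/36 - 143*j/4) = -251/36 - 143*j/4)
((-23407 + B(S(2))) - 38025)*(47658 - 24991) = ((-23407 + (-251/36 - 143/4*(-20))) - 38025)*(47658 - 24991) = ((-23407 + (-251/36 + 715)) - 38025)*22667 = ((-23407 + 25489/36) - 38025)*22667 = (-817163/36 - 38025)*22667 = -2186063/36*22667 = -49551490021/36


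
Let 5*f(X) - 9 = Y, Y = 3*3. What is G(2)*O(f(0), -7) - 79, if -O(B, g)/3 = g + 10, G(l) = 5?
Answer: -124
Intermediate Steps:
Y = 9
f(X) = 18/5 (f(X) = 9/5 + (1/5)*9 = 9/5 + 9/5 = 18/5)
O(B, g) = -30 - 3*g (O(B, g) = -3*(g + 10) = -3*(10 + g) = -30 - 3*g)
G(2)*O(f(0), -7) - 79 = 5*(-30 - 3*(-7)) - 79 = 5*(-30 + 21) - 79 = 5*(-9) - 79 = -45 - 79 = -124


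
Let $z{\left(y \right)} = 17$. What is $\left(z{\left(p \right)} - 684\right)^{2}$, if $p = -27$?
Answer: $444889$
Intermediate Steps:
$\left(z{\left(p \right)} - 684\right)^{2} = \left(17 - 684\right)^{2} = \left(-667\right)^{2} = 444889$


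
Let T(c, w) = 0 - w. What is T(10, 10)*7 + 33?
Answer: -37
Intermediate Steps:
T(c, w) = -w
T(10, 10)*7 + 33 = -1*10*7 + 33 = -10*7 + 33 = -70 + 33 = -37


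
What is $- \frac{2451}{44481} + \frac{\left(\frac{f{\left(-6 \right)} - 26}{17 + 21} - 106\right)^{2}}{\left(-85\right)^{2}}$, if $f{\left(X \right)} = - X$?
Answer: $\frac{58609012527}{38672152075} \approx 1.5155$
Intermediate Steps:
$- \frac{2451}{44481} + \frac{\left(\frac{f{\left(-6 \right)} - 26}{17 + 21} - 106\right)^{2}}{\left(-85\right)^{2}} = - \frac{2451}{44481} + \frac{\left(\frac{\left(-1\right) \left(-6\right) - 26}{17 + 21} - 106\right)^{2}}{\left(-85\right)^{2}} = \left(-2451\right) \frac{1}{44481} + \frac{\left(\frac{6 - 26}{38} - 106\right)^{2}}{7225} = - \frac{817}{14827} + \left(\left(-20\right) \frac{1}{38} - 106\right)^{2} \cdot \frac{1}{7225} = - \frac{817}{14827} + \left(- \frac{10}{19} - 106\right)^{2} \cdot \frac{1}{7225} = - \frac{817}{14827} + \left(- \frac{2024}{19}\right)^{2} \cdot \frac{1}{7225} = - \frac{817}{14827} + \frac{4096576}{361} \cdot \frac{1}{7225} = - \frac{817}{14827} + \frac{4096576}{2608225} = \frac{58609012527}{38672152075}$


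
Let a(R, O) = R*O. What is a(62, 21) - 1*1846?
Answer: -544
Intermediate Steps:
a(R, O) = O*R
a(62, 21) - 1*1846 = 21*62 - 1*1846 = 1302 - 1846 = -544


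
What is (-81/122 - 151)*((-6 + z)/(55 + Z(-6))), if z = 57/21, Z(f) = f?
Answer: 425569/41846 ≈ 10.170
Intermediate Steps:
z = 19/7 (z = 57*(1/21) = 19/7 ≈ 2.7143)
(-81/122 - 151)*((-6 + z)/(55 + Z(-6))) = (-81/122 - 151)*((-6 + 19/7)/(55 - 6)) = (-81*1/122 - 151)*(-23/7/49) = (-81/122 - 151)*(-23/7*1/49) = -18503/122*(-23/343) = 425569/41846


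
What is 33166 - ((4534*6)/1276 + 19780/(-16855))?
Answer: 35643360727/1075349 ≈ 33146.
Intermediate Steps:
33166 - ((4534*6)/1276 + 19780/(-16855)) = 33166 - (27204*(1/1276) + 19780*(-1/16855)) = 33166 - (6801/319 - 3956/3371) = 33166 - 1*21664207/1075349 = 33166 - 21664207/1075349 = 35643360727/1075349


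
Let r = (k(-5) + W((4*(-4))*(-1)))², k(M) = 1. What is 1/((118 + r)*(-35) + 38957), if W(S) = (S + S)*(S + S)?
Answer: -1/36737048 ≈ -2.7220e-8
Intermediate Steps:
W(S) = 4*S² (W(S) = (2*S)*(2*S) = 4*S²)
r = 1050625 (r = (1 + 4*((4*(-4))*(-1))²)² = (1 + 4*(-16*(-1))²)² = (1 + 4*16²)² = (1 + 4*256)² = (1 + 1024)² = 1025² = 1050625)
1/((118 + r)*(-35) + 38957) = 1/((118 + 1050625)*(-35) + 38957) = 1/(1050743*(-35) + 38957) = 1/(-36776005 + 38957) = 1/(-36737048) = -1/36737048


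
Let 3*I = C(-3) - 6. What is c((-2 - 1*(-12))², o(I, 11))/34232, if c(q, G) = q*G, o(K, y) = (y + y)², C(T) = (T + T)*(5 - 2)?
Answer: 550/389 ≈ 1.4139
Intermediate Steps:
C(T) = 6*T (C(T) = (2*T)*3 = 6*T)
I = -8 (I = (6*(-3) - 6)/3 = (-18 - 6)/3 = (⅓)*(-24) = -8)
o(K, y) = 4*y² (o(K, y) = (2*y)² = 4*y²)
c(q, G) = G*q
c((-2 - 1*(-12))², o(I, 11))/34232 = ((4*11²)*(-2 - 1*(-12))²)/34232 = ((4*121)*(-2 + 12)²)*(1/34232) = (484*10²)*(1/34232) = (484*100)*(1/34232) = 48400*(1/34232) = 550/389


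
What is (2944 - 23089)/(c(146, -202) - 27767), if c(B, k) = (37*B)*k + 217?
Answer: 6715/372918 ≈ 0.018007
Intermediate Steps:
c(B, k) = 217 + 37*B*k (c(B, k) = 37*B*k + 217 = 217 + 37*B*k)
(2944 - 23089)/(c(146, -202) - 27767) = (2944 - 23089)/((217 + 37*146*(-202)) - 27767) = -20145/((217 - 1091204) - 27767) = -20145/(-1090987 - 27767) = -20145/(-1118754) = -20145*(-1/1118754) = 6715/372918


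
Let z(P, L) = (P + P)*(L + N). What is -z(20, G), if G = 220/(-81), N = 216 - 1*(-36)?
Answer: -807680/81 ≈ -9971.4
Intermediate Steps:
N = 252 (N = 216 + 36 = 252)
G = -220/81 (G = 220*(-1/81) = -220/81 ≈ -2.7160)
z(P, L) = 2*P*(252 + L) (z(P, L) = (P + P)*(L + 252) = (2*P)*(252 + L) = 2*P*(252 + L))
-z(20, G) = -2*20*(252 - 220/81) = -2*20*20192/81 = -1*807680/81 = -807680/81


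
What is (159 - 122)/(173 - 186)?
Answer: -37/13 ≈ -2.8462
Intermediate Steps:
(159 - 122)/(173 - 186) = 37/(-13) = 37*(-1/13) = -37/13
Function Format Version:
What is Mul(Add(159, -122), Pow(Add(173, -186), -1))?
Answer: Rational(-37, 13) ≈ -2.8462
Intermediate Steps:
Mul(Add(159, -122), Pow(Add(173, -186), -1)) = Mul(37, Pow(-13, -1)) = Mul(37, Rational(-1, 13)) = Rational(-37, 13)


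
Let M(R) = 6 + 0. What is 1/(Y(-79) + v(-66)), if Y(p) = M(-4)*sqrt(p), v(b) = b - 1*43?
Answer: -109/14725 - 6*I*sqrt(79)/14725 ≈ -0.0074024 - 0.0036217*I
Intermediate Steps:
v(b) = -43 + b (v(b) = b - 43 = -43 + b)
M(R) = 6
Y(p) = 6*sqrt(p)
1/(Y(-79) + v(-66)) = 1/(6*sqrt(-79) + (-43 - 66)) = 1/(6*(I*sqrt(79)) - 109) = 1/(6*I*sqrt(79) - 109) = 1/(-109 + 6*I*sqrt(79))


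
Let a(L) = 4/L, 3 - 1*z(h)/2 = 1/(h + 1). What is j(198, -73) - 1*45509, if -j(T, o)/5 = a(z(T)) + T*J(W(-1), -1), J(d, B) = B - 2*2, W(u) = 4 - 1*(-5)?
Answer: -12087577/298 ≈ -40562.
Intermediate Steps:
W(u) = 9 (W(u) = 4 + 5 = 9)
J(d, B) = -4 + B (J(d, B) = B - 4 = -4 + B)
z(h) = 6 - 2/(1 + h) (z(h) = 6 - 2/(h + 1) = 6 - 2/(1 + h))
j(T, o) = 25*T - 10*(1 + T)/(2 + 3*T) (j(T, o) = -5*(4/((2*(2 + 3*T)/(1 + T))) + T*(-4 - 1)) = -5*(4*((1 + T)/(2*(2 + 3*T))) + T*(-5)) = -5*(2*(1 + T)/(2 + 3*T) - 5*T) = -5*(-5*T + 2*(1 + T)/(2 + 3*T)) = 25*T - 10*(1 + T)/(2 + 3*T))
j(198, -73) - 1*45509 = 5*(-2 + 8*198 + 15*198²)/(2 + 3*198) - 1*45509 = 5*(-2 + 1584 + 15*39204)/(2 + 594) - 45509 = 5*(-2 + 1584 + 588060)/596 - 45509 = 5*(1/596)*589642 - 45509 = 1474105/298 - 45509 = -12087577/298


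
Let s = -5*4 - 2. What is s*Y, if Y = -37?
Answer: 814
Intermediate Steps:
s = -22 (s = -20 - 2 = -22)
s*Y = -22*(-37) = 814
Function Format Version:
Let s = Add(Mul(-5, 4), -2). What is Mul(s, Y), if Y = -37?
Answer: 814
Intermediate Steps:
s = -22 (s = Add(-20, -2) = -22)
Mul(s, Y) = Mul(-22, -37) = 814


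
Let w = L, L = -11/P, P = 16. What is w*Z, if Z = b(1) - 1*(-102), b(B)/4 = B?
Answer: -583/8 ≈ -72.875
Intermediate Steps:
b(B) = 4*B
L = -11/16 ≈ -0.68750
w = -11/16 ≈ -0.68750
Z = 106 (Z = 4*1 - 1*(-102) = 4 + 102 = 106)
w*Z = -11/16*106 = -583/8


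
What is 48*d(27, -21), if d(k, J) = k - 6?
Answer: 1008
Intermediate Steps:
d(k, J) = -6 + k
48*d(27, -21) = 48*(-6 + 27) = 48*21 = 1008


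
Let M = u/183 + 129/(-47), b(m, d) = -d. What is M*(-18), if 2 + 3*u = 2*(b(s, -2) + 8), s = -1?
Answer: 139950/2867 ≈ 48.814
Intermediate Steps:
u = 6 (u = -⅔ + (2*(-1*(-2) + 8))/3 = -⅔ + (2*(2 + 8))/3 = -⅔ + (2*10)/3 = -⅔ + (⅓)*20 = -⅔ + 20/3 = 6)
M = -7775/2867 (M = 6/183 + 129/(-47) = 6*(1/183) + 129*(-1/47) = 2/61 - 129/47 = -7775/2867 ≈ -2.7119)
M*(-18) = -7775/2867*(-18) = 139950/2867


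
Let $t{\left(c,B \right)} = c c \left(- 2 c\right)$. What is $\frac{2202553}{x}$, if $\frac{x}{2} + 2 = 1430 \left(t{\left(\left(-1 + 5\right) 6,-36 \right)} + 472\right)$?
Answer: $- \frac{2202553}{77723364} \approx -0.028338$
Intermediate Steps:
$t{\left(c,B \right)} = - 2 c^{3}$ ($t{\left(c,B \right)} = c^{2} \left(- 2 c\right) = - 2 c^{3}$)
$x = -77723364$ ($x = -4 + 2 \cdot 1430 \left(- 2 \left(\left(-1 + 5\right) 6\right)^{3} + 472\right) = -4 + 2 \cdot 1430 \left(- 2 \left(4 \cdot 6\right)^{3} + 472\right) = -4 + 2 \cdot 1430 \left(- 2 \cdot 24^{3} + 472\right) = -4 + 2 \cdot 1430 \left(\left(-2\right) 13824 + 472\right) = -4 + 2 \cdot 1430 \left(-27648 + 472\right) = -4 + 2 \cdot 1430 \left(-27176\right) = -4 + 2 \left(-38861680\right) = -4 - 77723360 = -77723364$)
$\frac{2202553}{x} = \frac{2202553}{-77723364} = 2202553 \left(- \frac{1}{77723364}\right) = - \frac{2202553}{77723364}$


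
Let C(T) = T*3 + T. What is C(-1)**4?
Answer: 256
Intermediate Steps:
C(T) = 4*T (C(T) = 3*T + T = 4*T)
C(-1)**4 = (4*(-1))**4 = (-4)**4 = 256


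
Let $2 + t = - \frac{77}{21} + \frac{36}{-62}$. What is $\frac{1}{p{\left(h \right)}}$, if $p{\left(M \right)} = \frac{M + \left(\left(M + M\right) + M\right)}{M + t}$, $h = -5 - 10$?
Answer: $\frac{494}{1395} \approx 0.35412$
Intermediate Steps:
$h = -15$ ($h = -5 - 10 = -15$)
$t = - \frac{581}{93}$ ($t = -2 + \left(- \frac{77}{21} + \frac{36}{-62}\right) = -2 + \left(\left(-77\right) \frac{1}{21} + 36 \left(- \frac{1}{62}\right)\right) = -2 - \frac{395}{93} = - \frac{581}{93} \approx -6.2473$)
$p{\left(M \right)} = \frac{4 M}{- \frac{581}{93} + M}$ ($p{\left(M \right)} = \frac{M + \left(\left(M + M\right) + M\right)}{M - \frac{581}{93}} = \frac{M + \left(2 M + M\right)}{- \frac{581}{93} + M} = \frac{M + 3 M}{- \frac{581}{93} + M} = \frac{4 M}{- \frac{581}{93} + M}$)
$\frac{1}{p{\left(h \right)}} = \frac{1}{372 \left(-15\right) \frac{1}{-581 + 93 \left(-15\right)}} = \frac{1}{372 \left(-15\right) \frac{1}{-581 - 1395}} = \frac{1}{372 \left(-15\right) \frac{1}{-1976}} = \frac{1}{372 \left(-15\right) \left(- \frac{1}{1976}\right)} = \frac{1}{\frac{1395}{494}} = \frac{494}{1395}$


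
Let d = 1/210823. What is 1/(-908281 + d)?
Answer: -210823/191486525262 ≈ -1.1010e-6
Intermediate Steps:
d = 1/210823 ≈ 4.7433e-6
1/(-908281 + d) = 1/(-908281 + 1/210823) = 1/(-191486525262/210823) = -210823/191486525262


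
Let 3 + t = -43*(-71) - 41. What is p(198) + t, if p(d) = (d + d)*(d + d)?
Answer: 159825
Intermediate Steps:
t = 3009 (t = -3 + (-43*(-71) - 41) = -3 + (3053 - 41) = -3 + 3012 = 3009)
p(d) = 4*d² (p(d) = (2*d)*(2*d) = 4*d²)
p(198) + t = 4*198² + 3009 = 4*39204 + 3009 = 156816 + 3009 = 159825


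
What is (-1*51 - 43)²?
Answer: 8836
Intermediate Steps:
(-1*51 - 43)² = (-51 - 43)² = (-94)² = 8836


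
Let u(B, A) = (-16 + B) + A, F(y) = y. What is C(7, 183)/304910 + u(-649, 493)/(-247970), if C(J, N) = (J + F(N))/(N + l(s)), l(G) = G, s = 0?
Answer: 482223073/691818074205 ≈ 0.00069704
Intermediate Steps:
C(J, N) = (J + N)/N (C(J, N) = (J + N)/(N + 0) = (J + N)/N)
u(B, A) = -16 + A + B
C(7, 183)/304910 + u(-649, 493)/(-247970) = ((7 + 183)/183)/304910 + (-16 + 493 - 649)/(-247970) = ((1/183)*190)*(1/304910) - 172*(-1/247970) = (190/183)*(1/304910) + 86/123985 = 19/5579853 + 86/123985 = 482223073/691818074205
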